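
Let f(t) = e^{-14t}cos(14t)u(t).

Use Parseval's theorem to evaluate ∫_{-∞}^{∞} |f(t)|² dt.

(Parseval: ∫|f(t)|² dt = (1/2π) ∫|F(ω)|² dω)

∫|f(t)|² dt = \frac{3}{112}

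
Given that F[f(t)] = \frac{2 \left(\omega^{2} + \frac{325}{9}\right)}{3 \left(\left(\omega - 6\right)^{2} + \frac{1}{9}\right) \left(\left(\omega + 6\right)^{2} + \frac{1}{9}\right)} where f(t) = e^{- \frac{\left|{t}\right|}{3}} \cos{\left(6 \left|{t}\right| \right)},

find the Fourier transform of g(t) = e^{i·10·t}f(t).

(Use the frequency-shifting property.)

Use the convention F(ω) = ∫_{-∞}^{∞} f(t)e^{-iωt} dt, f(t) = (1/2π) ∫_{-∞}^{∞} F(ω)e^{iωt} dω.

F[g](ω) = \frac{6 \left(9 \left(\omega - 10\right)^{2} + 325\right)}{\left(9 \left(\omega - 16\right)^{2} + 1\right) \left(9 \left(\omega - 4\right)^{2} + 1\right)}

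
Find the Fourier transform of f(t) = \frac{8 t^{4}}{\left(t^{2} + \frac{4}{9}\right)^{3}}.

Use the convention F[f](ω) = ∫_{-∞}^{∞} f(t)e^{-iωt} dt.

F(ω) = \frac{\pi \left(4 \omega^{2} - 30 \left|{\omega}\right| + 27\right) e^{- \frac{2 \left|{\omega}\right|}{3}}}{6}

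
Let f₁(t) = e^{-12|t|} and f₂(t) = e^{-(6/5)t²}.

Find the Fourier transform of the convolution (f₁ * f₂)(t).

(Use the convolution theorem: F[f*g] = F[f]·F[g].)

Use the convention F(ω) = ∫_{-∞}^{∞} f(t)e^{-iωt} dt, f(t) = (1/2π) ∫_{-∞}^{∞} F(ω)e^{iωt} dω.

F[f₁*f₂](ω) = \frac{4 \sqrt{30} \sqrt{\pi} e^{- \frac{5 \omega^{2}}{24}}}{\omega^{2} + 144}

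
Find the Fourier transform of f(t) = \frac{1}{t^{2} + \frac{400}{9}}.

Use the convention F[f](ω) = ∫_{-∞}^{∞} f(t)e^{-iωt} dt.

F(ω) = \frac{3 \pi e^{- \frac{20 \left|{\omega}\right|}{3}}}{20}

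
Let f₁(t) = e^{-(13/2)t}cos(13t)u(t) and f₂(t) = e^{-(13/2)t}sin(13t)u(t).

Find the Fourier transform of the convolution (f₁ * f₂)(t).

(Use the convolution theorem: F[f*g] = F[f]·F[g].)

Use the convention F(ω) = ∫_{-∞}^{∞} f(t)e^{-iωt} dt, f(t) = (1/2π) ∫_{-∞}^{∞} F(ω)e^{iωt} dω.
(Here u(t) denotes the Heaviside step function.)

F[f₁*f₂](ω) = \frac{104 \left(2 i \omega + 13\right)}{\left(\left(2 i \omega + 13\right)^{2} + 676\right)^{2}}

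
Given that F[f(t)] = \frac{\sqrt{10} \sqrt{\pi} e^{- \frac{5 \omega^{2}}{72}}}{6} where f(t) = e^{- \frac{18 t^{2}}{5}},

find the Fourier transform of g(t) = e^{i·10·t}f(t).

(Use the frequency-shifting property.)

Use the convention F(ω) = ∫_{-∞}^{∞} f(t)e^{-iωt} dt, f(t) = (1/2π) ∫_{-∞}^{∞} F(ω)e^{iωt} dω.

F[g](ω) = \frac{\sqrt{10} \sqrt{\pi} e^{- \frac{5 \left(\omega - 10\right)^{2}}{72}}}{6}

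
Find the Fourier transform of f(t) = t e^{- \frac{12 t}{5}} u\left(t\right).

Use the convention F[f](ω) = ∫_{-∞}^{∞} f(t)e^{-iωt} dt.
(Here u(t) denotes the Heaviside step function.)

F(ω) = \frac{25}{\left(5 i \omega + 12\right)^{2}}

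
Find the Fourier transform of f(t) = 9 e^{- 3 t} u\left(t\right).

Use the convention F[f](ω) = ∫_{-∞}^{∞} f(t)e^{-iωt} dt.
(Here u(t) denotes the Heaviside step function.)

F(ω) = \frac{9}{i \omega + 3}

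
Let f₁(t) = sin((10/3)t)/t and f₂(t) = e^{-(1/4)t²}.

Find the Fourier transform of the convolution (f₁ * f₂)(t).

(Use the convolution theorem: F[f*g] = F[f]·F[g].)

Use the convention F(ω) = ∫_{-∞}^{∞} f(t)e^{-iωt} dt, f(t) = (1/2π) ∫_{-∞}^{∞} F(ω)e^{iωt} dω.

F[f₁*f₂](ω) = \begin{cases} 2 \pi^{\frac{3}{2}} e^{- \omega^{2}} & \text{for}\: \omega > - \frac{10}{3} \wedge \omega < \frac{10}{3} \\0 & \text{otherwise} \end{cases}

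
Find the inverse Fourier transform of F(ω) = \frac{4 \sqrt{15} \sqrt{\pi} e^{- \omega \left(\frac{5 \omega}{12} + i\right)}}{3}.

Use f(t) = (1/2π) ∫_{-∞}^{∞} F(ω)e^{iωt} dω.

f(t) = 4 e^{- \frac{3 \left(t - 1\right)^{2}}{5}}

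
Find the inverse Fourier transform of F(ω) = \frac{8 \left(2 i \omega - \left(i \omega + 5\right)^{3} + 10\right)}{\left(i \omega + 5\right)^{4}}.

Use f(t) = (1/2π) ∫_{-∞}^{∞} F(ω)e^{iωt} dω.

f(t) = 8 \left(t^{2} - 1\right) e^{- 5 t} u\left(t\right)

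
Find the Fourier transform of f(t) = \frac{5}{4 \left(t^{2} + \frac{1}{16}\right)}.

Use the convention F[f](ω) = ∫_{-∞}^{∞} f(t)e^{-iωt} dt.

F(ω) = 5 \pi e^{- \frac{\left|{\omega}\right|}{4}}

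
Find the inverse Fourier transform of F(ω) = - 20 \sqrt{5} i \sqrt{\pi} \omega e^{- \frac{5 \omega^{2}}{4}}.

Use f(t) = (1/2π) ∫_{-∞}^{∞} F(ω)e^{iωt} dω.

f(t) = 8 t e^{- \frac{t^{2}}{5}}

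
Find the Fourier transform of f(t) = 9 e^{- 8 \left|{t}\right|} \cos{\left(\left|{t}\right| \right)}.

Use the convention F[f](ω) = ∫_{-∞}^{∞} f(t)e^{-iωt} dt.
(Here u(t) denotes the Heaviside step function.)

F(ω) = \frac{144 \left(\omega^{2} + 65\right)}{\omega^{4} + 126 \omega^{2} + 4225}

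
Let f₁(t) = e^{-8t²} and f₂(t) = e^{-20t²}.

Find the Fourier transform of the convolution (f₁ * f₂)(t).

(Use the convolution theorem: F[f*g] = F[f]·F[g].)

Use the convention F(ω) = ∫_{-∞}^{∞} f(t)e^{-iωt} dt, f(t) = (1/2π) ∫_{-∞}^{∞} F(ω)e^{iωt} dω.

F[f₁*f₂](ω) = \frac{\sqrt{10} \pi e^{- \frac{7 \omega^{2}}{160}}}{40}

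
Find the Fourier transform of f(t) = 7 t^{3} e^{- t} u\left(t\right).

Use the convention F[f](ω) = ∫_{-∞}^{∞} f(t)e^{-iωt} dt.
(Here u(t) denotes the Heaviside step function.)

F(ω) = \frac{42}{\left(i \omega + 1\right)^{4}}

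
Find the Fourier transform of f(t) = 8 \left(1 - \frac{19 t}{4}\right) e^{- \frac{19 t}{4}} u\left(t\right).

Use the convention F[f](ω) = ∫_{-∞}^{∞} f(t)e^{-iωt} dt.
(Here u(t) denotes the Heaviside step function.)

F(ω) = \frac{128 i \omega}{- 16 \omega^{2} + 152 i \omega + 361}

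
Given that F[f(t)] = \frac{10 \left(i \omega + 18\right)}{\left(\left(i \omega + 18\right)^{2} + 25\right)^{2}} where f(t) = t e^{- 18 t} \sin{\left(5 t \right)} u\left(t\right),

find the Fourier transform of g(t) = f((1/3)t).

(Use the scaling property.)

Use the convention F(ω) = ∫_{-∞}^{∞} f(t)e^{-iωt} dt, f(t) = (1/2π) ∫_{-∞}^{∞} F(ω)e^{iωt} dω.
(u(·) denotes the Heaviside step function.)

F[g](ω) = \frac{90 \left(i \omega + 6\right)}{\left(9 \left(i \omega + 6\right)^{2} + 25\right)^{2}}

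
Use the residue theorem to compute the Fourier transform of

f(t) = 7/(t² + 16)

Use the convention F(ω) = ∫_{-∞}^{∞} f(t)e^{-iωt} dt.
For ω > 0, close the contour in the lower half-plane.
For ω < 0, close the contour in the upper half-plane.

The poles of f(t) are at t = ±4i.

Let g(z) = f(z)e^{-iωz}; for large |z| the factor e^{-iωz} decays in the lower half-plane when ω > 0 and in the upper half-plane when ω < 0.

Case ω > 0 (lower half-plane, clockwise contour ⇒ F(ω) = -2πi·ΣRes):
  Res_{z = - 4 i} g(z) = \frac{7 i e^{- 4 \omega}}{8}
  F(ω) = -2πi·ΣRes = \frac{7 \pi e^{- 4 \omega}}{4}

Case ω < 0 (upper half-plane, counterclockwise contour ⇒ F(ω) = +2πi·ΣRes):
  Res_{z = 4 i} g(z) = - \frac{7 i e^{4 \omega}}{8}
  F(ω) = 2πi·ΣRes = \frac{7 \pi e^{4 \omega}}{4}

Both cases combine into a single formula in |ω|:

F(ω) = \frac{7 \pi e^{- 4 \left|{\omega}\right|}}{4}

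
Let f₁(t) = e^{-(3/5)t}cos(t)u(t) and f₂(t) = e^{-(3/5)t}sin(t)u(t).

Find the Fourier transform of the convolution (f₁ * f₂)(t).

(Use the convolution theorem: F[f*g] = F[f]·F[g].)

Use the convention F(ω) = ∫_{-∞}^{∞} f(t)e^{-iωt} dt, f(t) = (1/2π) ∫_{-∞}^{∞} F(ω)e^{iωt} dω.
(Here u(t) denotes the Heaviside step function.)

F[f₁*f₂](ω) = \frac{125 \left(5 i \omega + 3\right)}{\left(\left(5 i \omega + 3\right)^{2} + 25\right)^{2}}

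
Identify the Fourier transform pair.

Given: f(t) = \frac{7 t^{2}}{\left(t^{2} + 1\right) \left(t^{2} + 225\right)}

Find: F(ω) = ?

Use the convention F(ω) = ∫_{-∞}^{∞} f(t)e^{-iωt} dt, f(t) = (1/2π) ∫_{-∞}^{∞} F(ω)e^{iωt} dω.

F(ω) = \frac{\pi \left(15 - e^{14 \left|{\omega}\right|}\right) e^{- 15 \left|{\omega}\right|}}{32}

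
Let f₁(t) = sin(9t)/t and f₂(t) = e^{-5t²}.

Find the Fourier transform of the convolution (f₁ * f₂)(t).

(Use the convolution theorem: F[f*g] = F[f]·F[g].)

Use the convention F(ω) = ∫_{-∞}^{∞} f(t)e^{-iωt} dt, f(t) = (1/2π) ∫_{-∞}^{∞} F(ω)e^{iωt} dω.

F[f₁*f₂](ω) = \begin{cases} \frac{\sqrt{5} \pi^{\frac{3}{2}} e^{- \frac{\omega^{2}}{20}}}{5} & \text{for}\: \omega > -9 \wedge \omega < 9 \\0 & \text{otherwise} \end{cases}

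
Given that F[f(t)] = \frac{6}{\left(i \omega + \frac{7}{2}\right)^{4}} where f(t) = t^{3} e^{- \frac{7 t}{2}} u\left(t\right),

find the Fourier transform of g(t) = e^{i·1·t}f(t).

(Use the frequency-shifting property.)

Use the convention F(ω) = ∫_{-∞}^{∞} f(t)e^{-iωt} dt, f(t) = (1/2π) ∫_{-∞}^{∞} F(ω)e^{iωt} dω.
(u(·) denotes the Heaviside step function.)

F[g](ω) = \frac{96}{\left(2 i \left(\omega - 1\right) + 7\right)^{4}}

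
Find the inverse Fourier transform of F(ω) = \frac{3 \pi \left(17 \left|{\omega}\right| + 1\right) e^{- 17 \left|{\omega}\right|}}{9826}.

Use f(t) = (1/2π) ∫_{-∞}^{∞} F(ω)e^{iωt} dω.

f(t) = \frac{3}{\left(t^{2} + 289\right)^{2}}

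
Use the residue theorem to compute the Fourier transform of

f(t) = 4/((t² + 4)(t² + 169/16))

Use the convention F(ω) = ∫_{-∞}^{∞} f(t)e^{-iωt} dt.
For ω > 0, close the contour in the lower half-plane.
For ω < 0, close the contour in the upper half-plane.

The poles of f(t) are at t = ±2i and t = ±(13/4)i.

Let g(z) = f(z)e^{-iωz}; for large |z| the factor e^{-iωz} decays in the lower half-plane when ω > 0 and in the upper half-plane when ω < 0.

Case ω > 0 (lower half-plane, clockwise contour ⇒ F(ω) = -2πi·ΣRes):
  Res_{z = - 2 i} g(z) = \frac{16 i e^{- 2 \omega}}{105}
  Res_{z = - \frac{13 i}{4}} g(z) = - \frac{128 i e^{- \frac{13 \omega}{4}}}{1365}
  F(ω) = -2πi·ΣRes = \frac{32 \pi e^{- 2 \omega}}{105} - \frac{256 \pi e^{- \frac{13 \omega}{4}}}{1365}

Case ω < 0 (upper half-plane, counterclockwise contour ⇒ F(ω) = +2πi·ΣRes):
  Res_{z = 2 i} g(z) = - \frac{16 i e^{2 \omega}}{105}
  Res_{z = \frac{13 i}{4}} g(z) = \frac{128 i e^{\frac{13 \omega}{4}}}{1365}
  F(ω) = 2πi·ΣRes = \frac{32 \pi \left(- 8 e^{\frac{13 \omega}{4}} + 13 e^{2 \omega}\right)}{1365}

Both cases combine into a single formula in |ω|:

F(ω) = \frac{32 \pi e^{- 2 \left|{\omega}\right|}}{105} - \frac{256 \pi e^{- \frac{13 \left|{\omega}\right|}{4}}}{1365}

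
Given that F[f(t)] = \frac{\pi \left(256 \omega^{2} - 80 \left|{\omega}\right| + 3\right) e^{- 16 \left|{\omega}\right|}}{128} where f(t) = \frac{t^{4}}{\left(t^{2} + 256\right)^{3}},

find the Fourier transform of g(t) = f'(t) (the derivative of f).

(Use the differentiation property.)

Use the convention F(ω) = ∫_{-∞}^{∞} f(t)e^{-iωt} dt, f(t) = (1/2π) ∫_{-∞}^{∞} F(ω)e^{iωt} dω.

F[g](ω) = \frac{i \pi \omega \left(256 \omega^{2} - 80 \left|{\omega}\right| + 3\right) e^{- 16 \left|{\omega}\right|}}{128}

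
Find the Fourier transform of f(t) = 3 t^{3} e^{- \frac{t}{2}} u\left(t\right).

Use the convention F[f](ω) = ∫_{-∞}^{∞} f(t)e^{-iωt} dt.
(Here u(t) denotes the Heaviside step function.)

F(ω) = \frac{288}{\left(2 i \omega + 1\right)^{4}}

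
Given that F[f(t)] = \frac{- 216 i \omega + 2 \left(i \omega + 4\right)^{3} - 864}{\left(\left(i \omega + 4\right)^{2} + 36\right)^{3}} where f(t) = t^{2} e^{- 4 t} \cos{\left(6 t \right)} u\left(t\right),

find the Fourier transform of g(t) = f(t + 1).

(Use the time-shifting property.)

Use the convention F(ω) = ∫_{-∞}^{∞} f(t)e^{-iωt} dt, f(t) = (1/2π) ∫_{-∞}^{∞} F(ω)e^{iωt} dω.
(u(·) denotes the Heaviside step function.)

F[g](ω) = \frac{2 \left(- 108 i \omega + \left(i \omega + 4\right)^{3} - 432\right) e^{i \omega}}{\left(\left(i \omega + 4\right)^{2} + 36\right)^{3}}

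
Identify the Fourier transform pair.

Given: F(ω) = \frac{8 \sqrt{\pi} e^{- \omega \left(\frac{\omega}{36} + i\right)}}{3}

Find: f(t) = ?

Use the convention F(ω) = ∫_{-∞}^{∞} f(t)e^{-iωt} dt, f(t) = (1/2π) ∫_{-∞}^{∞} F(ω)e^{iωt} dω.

f(t) = 8 e^{- 9 \left(t - 1\right)^{2}}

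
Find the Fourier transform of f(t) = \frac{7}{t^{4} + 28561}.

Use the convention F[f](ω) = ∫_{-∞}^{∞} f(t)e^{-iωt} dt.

F(ω) = \frac{7 \pi e^{- \frac{13 \sqrt{2} \left|{\omega}\right|}{2}} \sin{\left(\frac{13 \sqrt{2} \left|{\omega}\right|}{2} + \frac{\pi}{4} \right)}}{2197}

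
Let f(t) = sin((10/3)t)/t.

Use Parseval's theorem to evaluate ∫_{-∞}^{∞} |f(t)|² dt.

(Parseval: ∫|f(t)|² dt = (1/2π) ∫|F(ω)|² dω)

∫|f(t)|² dt = \frac{10 \pi}{3}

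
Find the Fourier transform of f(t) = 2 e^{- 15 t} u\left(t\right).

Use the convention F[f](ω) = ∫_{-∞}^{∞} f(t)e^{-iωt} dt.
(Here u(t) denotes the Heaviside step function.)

F(ω) = \frac{2}{i \omega + 15}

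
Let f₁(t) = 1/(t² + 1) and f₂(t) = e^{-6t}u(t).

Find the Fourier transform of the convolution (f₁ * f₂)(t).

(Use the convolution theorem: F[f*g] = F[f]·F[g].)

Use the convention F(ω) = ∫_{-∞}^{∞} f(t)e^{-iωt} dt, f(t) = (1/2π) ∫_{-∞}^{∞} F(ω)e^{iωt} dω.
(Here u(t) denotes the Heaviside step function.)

F[f₁*f₂](ω) = \frac{\pi e^{- \left|{\omega}\right|}}{i \omega + 6}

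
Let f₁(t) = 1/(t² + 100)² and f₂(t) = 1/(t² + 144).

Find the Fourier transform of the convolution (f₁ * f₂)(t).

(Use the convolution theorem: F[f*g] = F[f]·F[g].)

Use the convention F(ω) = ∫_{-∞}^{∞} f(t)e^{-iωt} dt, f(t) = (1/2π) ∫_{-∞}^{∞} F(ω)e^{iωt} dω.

F[f₁*f₂](ω) = \frac{\pi^{2} \left(10 \left|{\omega}\right| + 1\right) e^{- 22 \left|{\omega}\right|}}{24000}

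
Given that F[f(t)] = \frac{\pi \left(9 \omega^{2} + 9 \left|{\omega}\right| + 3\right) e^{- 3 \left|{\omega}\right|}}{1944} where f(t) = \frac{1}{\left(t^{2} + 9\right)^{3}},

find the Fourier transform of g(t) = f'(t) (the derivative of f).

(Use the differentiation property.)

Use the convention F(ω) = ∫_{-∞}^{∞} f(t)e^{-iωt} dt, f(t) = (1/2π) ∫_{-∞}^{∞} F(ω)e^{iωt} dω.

F[g](ω) = \frac{i \pi \omega \left(3 \omega^{2} + 3 \left|{\omega}\right| + 1\right) e^{- 3 \left|{\omega}\right|}}{648}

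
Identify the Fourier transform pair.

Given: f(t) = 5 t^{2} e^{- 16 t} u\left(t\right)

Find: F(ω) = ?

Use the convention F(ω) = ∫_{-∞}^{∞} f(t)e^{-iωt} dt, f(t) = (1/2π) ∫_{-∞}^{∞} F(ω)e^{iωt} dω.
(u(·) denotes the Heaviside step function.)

F(ω) = \frac{10}{\left(i \omega + 16\right)^{3}}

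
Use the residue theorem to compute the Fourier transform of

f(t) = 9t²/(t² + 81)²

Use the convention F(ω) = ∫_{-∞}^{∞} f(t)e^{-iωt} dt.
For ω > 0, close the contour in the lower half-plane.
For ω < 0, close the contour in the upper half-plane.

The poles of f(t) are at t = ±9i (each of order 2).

Let g(z) = f(z)e^{-iωz}; for large |z| the factor e^{-iωz} decays in the lower half-plane when ω > 0 and in the upper half-plane when ω < 0.

Case ω > 0 (lower half-plane, clockwise contour ⇒ F(ω) = -2πi·ΣRes):
  Res_{z = - 9 i} g(z) = \frac{i \left(1 - 9 \omega\right) e^{- 9 \omega}}{4} (pole of order 2)
  F(ω) = -2πi·ΣRes = \frac{\pi \left(1 - 9 \omega\right) e^{- 9 \omega}}{2}

Case ω < 0 (upper half-plane, counterclockwise contour ⇒ F(ω) = +2πi·ΣRes):
  Res_{z = 9 i} g(z) = \frac{i \left(- 9 \omega - 1\right) e^{9 \omega}}{4} (pole of order 2)
  F(ω) = 2πi·ΣRes = \frac{\pi \left(9 \omega + 1\right) e^{9 \omega}}{2}

Both cases combine into a single formula in |ω|:

F(ω) = \frac{\pi \left(1 - 9 \left|{\omega}\right|\right) e^{- 9 \left|{\omega}\right|}}{2}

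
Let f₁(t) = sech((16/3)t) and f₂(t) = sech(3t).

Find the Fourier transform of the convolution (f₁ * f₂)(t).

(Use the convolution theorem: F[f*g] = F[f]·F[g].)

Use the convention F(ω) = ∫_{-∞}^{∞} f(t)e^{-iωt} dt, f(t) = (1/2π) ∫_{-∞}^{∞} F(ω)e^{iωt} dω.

F[f₁*f₂](ω) = \frac{\pi^{2}}{16 \cosh{\left(\frac{3 \pi \omega}{32} \right)} \cosh{\left(\frac{\pi \omega}{6} \right)}}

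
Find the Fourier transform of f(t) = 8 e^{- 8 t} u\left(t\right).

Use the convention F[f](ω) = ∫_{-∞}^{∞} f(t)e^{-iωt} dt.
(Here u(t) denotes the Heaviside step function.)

F(ω) = \frac{8}{i \omega + 8}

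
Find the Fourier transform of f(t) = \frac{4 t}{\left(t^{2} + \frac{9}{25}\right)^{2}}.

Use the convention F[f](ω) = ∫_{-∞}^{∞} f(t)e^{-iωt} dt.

F(ω) = - \frac{10 i \pi \omega e^{- \frac{3 \left|{\omega}\right|}{5}}}{3}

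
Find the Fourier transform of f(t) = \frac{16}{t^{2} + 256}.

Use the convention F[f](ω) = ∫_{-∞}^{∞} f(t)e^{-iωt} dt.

F(ω) = \pi e^{- 16 \left|{\omega}\right|}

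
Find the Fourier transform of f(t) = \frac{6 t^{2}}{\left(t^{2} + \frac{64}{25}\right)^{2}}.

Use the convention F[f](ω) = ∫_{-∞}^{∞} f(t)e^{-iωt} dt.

F(ω) = \frac{3 \pi \left(5 - 8 \left|{\omega}\right|\right) e^{- \frac{8 \left|{\omega}\right|}{5}}}{8}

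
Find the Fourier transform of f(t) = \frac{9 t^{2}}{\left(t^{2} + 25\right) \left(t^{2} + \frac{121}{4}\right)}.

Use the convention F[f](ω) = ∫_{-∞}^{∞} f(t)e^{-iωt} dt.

F(ω) = - \frac{60 \pi e^{- 5 \left|{\omega}\right|}}{7} + \frac{66 \pi e^{- \frac{11 \left|{\omega}\right|}{2}}}{7}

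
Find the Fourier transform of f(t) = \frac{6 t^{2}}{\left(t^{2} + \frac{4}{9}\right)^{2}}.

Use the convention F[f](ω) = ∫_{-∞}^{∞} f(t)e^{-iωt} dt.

F(ω) = \frac{3 \pi \left(3 - 2 \left|{\omega}\right|\right) e^{- \frac{2 \left|{\omega}\right|}{3}}}{2}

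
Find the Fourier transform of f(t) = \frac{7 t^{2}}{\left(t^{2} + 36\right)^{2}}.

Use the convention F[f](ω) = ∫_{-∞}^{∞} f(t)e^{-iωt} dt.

F(ω) = \frac{7 \pi \left(1 - 6 \left|{\omega}\right|\right) e^{- 6 \left|{\omega}\right|}}{12}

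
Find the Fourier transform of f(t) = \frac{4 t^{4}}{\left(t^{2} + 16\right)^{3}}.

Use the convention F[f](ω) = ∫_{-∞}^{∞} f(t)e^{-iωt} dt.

F(ω) = \frac{\pi \left(16 \omega^{2} - 20 \left|{\omega}\right| + 3\right) e^{- 4 \left|{\omega}\right|}}{8}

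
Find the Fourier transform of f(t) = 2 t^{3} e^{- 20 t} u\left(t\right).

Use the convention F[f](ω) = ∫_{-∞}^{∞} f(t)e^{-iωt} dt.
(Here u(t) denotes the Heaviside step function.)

F(ω) = \frac{12}{\left(i \omega + 20\right)^{4}}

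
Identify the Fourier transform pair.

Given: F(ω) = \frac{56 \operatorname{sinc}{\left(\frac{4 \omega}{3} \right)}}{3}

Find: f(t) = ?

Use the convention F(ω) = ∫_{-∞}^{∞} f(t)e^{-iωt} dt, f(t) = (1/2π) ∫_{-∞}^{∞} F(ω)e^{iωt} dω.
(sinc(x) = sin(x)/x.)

f(t) = 7 \left(\begin{cases} 1 & \text{for}\: \left|{t}\right| < \frac{4}{3} \\0 & \text{otherwise} \end{cases}\right)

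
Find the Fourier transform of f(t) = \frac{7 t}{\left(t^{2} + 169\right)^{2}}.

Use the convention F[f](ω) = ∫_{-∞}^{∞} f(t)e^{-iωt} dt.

F(ω) = - \frac{7 i \pi \omega e^{- 13 \left|{\omega}\right|}}{26}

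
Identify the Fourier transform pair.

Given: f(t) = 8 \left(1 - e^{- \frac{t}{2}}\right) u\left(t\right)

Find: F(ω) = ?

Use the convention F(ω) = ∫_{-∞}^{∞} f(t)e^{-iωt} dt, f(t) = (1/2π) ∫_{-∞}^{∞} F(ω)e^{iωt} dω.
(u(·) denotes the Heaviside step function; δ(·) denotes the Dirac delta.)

F(ω) = 8 \pi \delta\left(\omega\right) - \frac{4 i}{\omega \left(i \omega + \frac{1}{2}\right)}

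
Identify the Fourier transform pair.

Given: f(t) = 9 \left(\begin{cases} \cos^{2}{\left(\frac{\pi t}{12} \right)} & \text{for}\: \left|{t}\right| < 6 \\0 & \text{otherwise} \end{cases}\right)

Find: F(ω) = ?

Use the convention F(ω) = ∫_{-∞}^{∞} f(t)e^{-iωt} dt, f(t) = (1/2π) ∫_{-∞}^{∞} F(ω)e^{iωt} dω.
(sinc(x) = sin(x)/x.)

F(ω) = - \frac{54 \pi^{2} \operatorname{sinc}{\left(6 \omega \right)}}{36 \omega^{2} - \pi^{2}}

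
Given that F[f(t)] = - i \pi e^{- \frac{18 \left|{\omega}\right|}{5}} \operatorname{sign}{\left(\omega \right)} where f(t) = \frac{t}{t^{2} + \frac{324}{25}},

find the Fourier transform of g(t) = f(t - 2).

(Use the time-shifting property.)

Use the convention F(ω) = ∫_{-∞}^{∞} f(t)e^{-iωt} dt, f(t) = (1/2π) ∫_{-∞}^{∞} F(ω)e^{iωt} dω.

F[g](ω) = - i \pi e^{- 2 i \omega} e^{- \frac{18 \left|{\omega}\right|}{5}} \operatorname{sign}{\left(\omega \right)}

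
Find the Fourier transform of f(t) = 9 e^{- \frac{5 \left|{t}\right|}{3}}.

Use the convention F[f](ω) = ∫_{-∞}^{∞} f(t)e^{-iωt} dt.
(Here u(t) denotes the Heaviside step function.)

F(ω) = \frac{270}{9 \omega^{2} + 25}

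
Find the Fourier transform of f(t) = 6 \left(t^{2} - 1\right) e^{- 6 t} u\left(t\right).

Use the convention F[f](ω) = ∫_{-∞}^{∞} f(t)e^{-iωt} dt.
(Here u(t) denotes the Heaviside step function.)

F(ω) = \frac{6 \left(2 i \omega - \left(i \omega + 6\right)^{3} + 12\right)}{\left(i \omega + 6\right)^{4}}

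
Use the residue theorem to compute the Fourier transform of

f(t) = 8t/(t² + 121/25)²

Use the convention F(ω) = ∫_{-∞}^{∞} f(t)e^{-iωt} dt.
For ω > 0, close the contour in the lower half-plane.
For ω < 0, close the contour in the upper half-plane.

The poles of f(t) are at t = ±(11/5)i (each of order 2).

Let g(z) = f(z)e^{-iωz}; for large |z| the factor e^{-iωz} decays in the lower half-plane when ω > 0 and in the upper half-plane when ω < 0.

Case ω > 0 (lower half-plane, clockwise contour ⇒ F(ω) = -2πi·ΣRes):
  Res_{z = - \frac{11 i}{5}} g(z) = \frac{10 \omega e^{- \frac{11 \omega}{5}}}{11} (pole of order 2)
  F(ω) = -2πi·ΣRes = - \frac{20 i \pi \omega e^{- \frac{11 \omega}{5}}}{11}

Case ω < 0 (upper half-plane, counterclockwise contour ⇒ F(ω) = +2πi·ΣRes):
  Res_{z = \frac{11 i}{5}} g(z) = - \frac{10 \omega e^{\frac{11 \omega}{5}}}{11} (pole of order 2)
  F(ω) = 2πi·ΣRes = - \frac{20 i \pi \omega e^{\frac{11 \omega}{5}}}{11}

Both cases combine into a single formula in |ω|:

F(ω) = - \frac{20 i \pi \omega e^{- \frac{11 \left|{\omega}\right|}{5}}}{11}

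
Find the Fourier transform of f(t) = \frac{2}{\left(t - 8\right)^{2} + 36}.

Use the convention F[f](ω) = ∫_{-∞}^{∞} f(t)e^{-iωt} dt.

F(ω) = \frac{\pi e^{- 8 i \omega - 6 \left|{\omega}\right|}}{3}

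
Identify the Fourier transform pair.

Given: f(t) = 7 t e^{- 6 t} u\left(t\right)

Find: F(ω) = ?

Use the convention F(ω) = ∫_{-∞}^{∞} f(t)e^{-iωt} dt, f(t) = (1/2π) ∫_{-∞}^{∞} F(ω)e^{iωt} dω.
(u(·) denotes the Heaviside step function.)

F(ω) = \frac{7}{\left(i \omega + 6\right)^{2}}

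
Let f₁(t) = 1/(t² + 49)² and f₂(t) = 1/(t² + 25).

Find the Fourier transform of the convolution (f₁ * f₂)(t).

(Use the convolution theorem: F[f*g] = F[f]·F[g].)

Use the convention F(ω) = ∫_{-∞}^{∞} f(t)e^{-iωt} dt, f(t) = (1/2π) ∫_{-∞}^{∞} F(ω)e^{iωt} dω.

F[f₁*f₂](ω) = \frac{\pi^{2} \left(7 \left|{\omega}\right| + 1\right) e^{- 12 \left|{\omega}\right|}}{3430}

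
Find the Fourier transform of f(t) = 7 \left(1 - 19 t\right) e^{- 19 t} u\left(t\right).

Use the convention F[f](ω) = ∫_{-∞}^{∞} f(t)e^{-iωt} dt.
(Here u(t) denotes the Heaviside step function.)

F(ω) = \frac{7 i \omega}{- \omega^{2} + 38 i \omega + 361}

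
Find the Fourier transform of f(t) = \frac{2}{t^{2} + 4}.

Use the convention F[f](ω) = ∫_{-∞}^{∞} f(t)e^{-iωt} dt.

F(ω) = \pi e^{- 2 \left|{\omega}\right|}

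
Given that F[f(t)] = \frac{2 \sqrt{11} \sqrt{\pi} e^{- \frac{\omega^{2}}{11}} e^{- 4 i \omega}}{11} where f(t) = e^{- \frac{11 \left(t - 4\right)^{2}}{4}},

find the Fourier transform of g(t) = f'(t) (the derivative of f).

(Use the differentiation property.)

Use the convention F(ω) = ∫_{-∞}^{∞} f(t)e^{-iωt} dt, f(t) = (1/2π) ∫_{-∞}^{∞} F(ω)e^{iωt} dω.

F[g](ω) = \frac{2 \sqrt{11} i \sqrt{\pi} \omega e^{- \frac{\omega \left(\omega + 44 i\right)}{11}}}{11}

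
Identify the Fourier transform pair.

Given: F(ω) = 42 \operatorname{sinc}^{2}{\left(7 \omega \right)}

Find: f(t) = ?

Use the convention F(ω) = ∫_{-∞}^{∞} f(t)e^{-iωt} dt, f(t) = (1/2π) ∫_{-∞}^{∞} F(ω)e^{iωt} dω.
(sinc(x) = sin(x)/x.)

f(t) = 3 \left(\begin{cases} 1 - \frac{\left|{t}\right|}{14} & \text{for}\: \left|{t}\right| < 14 \\0 & \text{otherwise} \end{cases}\right)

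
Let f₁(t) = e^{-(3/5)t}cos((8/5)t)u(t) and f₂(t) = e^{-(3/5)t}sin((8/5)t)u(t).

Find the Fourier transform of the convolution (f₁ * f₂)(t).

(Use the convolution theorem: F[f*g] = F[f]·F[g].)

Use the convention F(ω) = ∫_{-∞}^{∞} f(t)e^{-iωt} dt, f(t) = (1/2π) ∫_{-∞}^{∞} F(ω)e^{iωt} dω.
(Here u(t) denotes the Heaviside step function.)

F[f₁*f₂](ω) = \frac{200 \left(5 i \omega + 3\right)}{\left(\left(5 i \omega + 3\right)^{2} + 64\right)^{2}}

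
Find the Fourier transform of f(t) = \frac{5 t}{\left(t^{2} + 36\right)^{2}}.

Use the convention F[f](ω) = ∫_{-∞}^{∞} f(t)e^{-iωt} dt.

F(ω) = - \frac{5 i \pi \omega e^{- 6 \left|{\omega}\right|}}{12}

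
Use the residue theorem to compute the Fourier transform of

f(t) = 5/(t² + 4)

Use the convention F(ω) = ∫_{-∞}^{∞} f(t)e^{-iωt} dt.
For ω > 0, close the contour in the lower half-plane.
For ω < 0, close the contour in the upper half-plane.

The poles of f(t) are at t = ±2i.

Let g(z) = f(z)e^{-iωz}; for large |z| the factor e^{-iωz} decays in the lower half-plane when ω > 0 and in the upper half-plane when ω < 0.

Case ω > 0 (lower half-plane, clockwise contour ⇒ F(ω) = -2πi·ΣRes):
  Res_{z = - 2 i} g(z) = \frac{5 i e^{- 2 \omega}}{4}
  F(ω) = -2πi·ΣRes = \frac{5 \pi e^{- 2 \omega}}{2}

Case ω < 0 (upper half-plane, counterclockwise contour ⇒ F(ω) = +2πi·ΣRes):
  Res_{z = 2 i} g(z) = - \frac{5 i e^{2 \omega}}{4}
  F(ω) = 2πi·ΣRes = \frac{5 \pi e^{2 \omega}}{2}

Both cases combine into a single formula in |ω|:

F(ω) = \frac{5 \pi e^{- 2 \left|{\omega}\right|}}{2}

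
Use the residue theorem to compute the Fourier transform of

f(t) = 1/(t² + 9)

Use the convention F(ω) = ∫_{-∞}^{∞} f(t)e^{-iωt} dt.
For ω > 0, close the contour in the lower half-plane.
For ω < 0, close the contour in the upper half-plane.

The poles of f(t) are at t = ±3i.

Let g(z) = f(z)e^{-iωz}; for large |z| the factor e^{-iωz} decays in the lower half-plane when ω > 0 and in the upper half-plane when ω < 0.

Case ω > 0 (lower half-plane, clockwise contour ⇒ F(ω) = -2πi·ΣRes):
  Res_{z = - 3 i} g(z) = \frac{i e^{- 3 \omega}}{6}
  F(ω) = -2πi·ΣRes = \frac{\pi e^{- 3 \omega}}{3}

Case ω < 0 (upper half-plane, counterclockwise contour ⇒ F(ω) = +2πi·ΣRes):
  Res_{z = 3 i} g(z) = - \frac{i e^{3 \omega}}{6}
  F(ω) = 2πi·ΣRes = \frac{\pi e^{3 \omega}}{3}

Both cases combine into a single formula in |ω|:

F(ω) = \frac{\pi e^{- 3 \left|{\omega}\right|}}{3}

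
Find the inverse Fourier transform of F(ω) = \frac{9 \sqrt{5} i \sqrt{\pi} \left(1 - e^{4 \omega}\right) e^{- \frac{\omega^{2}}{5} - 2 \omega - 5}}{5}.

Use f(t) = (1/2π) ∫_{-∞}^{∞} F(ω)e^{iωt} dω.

f(t) = 9 e^{- \frac{5 t^{2}}{4}} \sin{\left(5 t \right)}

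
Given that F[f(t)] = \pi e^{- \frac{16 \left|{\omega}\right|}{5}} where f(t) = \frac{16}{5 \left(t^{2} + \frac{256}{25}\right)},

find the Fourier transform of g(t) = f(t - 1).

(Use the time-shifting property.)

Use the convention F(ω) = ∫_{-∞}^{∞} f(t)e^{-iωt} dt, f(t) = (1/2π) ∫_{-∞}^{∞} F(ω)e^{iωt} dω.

F[g](ω) = \pi e^{- i \omega - \frac{16 \left|{\omega}\right|}{5}}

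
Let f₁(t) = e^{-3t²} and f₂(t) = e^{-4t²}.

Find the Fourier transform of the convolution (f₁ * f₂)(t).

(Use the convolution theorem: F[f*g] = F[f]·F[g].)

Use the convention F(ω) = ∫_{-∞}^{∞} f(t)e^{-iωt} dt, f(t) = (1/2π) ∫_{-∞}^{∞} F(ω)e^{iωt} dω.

F[f₁*f₂](ω) = \frac{\sqrt{3} \pi e^{- \frac{7 \omega^{2}}{48}}}{6}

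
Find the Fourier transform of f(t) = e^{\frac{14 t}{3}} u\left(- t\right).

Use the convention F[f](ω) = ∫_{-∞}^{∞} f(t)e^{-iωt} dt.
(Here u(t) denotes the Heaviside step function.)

F(ω) = - \frac{3}{3 i \omega - 14}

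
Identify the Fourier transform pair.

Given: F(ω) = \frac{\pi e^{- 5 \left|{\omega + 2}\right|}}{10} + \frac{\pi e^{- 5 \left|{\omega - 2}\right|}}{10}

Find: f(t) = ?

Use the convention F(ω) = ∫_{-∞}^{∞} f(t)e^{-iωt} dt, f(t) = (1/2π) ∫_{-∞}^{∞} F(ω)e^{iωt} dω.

f(t) = \frac{\cos{\left(2 t \right)}}{t^{2} + 25}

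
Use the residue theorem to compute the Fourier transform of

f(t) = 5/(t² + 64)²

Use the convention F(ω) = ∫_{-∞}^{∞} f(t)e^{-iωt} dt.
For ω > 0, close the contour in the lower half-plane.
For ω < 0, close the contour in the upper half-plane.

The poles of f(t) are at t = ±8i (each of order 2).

Let g(z) = f(z)e^{-iωz}; for large |z| the factor e^{-iωz} decays in the lower half-plane when ω > 0 and in the upper half-plane when ω < 0.

Case ω > 0 (lower half-plane, clockwise contour ⇒ F(ω) = -2πi·ΣRes):
  Res_{z = - 8 i} g(z) = \frac{5 i \left(8 \omega + 1\right) e^{- 8 \omega}}{2048} (pole of order 2)
  F(ω) = -2πi·ΣRes = \frac{5 \pi \left(8 \omega + 1\right) e^{- 8 \omega}}{1024}

Case ω < 0 (upper half-plane, counterclockwise contour ⇒ F(ω) = +2πi·ΣRes):
  Res_{z = 8 i} g(z) = \frac{5 i \left(8 \omega - 1\right) e^{8 \omega}}{2048} (pole of order 2)
  F(ω) = 2πi·ΣRes = \frac{5 \pi \left(1 - 8 \omega\right) e^{8 \omega}}{1024}

Both cases combine into a single formula in |ω|:

F(ω) = \frac{5 \pi \left(8 \left|{\omega}\right| + 1\right) e^{- 8 \left|{\omega}\right|}}{1024}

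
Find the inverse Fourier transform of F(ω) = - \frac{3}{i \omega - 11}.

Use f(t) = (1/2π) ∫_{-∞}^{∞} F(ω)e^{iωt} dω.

f(t) = 3 e^{11 t} u\left(- t\right)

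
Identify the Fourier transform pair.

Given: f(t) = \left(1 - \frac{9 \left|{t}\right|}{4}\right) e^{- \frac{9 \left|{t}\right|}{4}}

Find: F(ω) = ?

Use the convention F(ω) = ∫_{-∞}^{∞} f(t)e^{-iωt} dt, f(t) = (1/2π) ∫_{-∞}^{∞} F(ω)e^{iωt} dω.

F(ω) = \frac{2304 \omega^{2}}{\left(16 \omega^{2} + 81\right)^{2}}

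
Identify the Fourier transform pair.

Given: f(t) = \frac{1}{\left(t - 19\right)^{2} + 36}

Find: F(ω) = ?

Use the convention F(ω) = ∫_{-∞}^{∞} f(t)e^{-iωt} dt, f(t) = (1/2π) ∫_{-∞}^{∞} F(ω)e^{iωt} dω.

F(ω) = \frac{\pi e^{- 19 i \omega - 6 \left|{\omega}\right|}}{6}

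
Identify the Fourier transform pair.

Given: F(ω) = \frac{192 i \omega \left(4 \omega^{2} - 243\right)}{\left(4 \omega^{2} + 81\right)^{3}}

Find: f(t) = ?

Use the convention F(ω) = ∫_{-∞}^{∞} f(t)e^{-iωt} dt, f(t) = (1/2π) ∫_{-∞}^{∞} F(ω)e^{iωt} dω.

f(t) = 3 t e^{- \frac{9 \left|{t}\right|}{2}} \left|{t}\right|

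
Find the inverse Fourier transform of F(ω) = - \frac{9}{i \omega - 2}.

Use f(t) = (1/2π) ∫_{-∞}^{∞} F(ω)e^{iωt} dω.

f(t) = 9 e^{2 t} u\left(- t\right)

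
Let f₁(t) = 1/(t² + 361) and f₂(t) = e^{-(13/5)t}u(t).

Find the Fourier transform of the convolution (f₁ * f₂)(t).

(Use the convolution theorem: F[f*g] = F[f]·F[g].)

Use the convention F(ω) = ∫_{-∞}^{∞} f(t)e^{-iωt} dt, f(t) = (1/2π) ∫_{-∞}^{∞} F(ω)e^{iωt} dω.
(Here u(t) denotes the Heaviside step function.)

F[f₁*f₂](ω) = \frac{5 \pi e^{- 19 \left|{\omega}\right|}}{19 \left(5 i \omega + 13\right)}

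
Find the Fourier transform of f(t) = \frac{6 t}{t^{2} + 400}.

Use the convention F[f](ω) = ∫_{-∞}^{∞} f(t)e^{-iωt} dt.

F(ω) = - 6 i \pi e^{- 20 \left|{\omega}\right|} \operatorname{sign}{\left(\omega \right)}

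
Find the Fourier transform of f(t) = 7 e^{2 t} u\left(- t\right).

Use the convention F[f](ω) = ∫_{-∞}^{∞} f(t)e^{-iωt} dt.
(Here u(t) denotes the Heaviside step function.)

F(ω) = - \frac{7}{i \omega - 2}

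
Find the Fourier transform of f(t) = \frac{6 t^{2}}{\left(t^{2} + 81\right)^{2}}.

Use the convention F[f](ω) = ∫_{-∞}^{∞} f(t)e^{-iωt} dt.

F(ω) = \frac{\pi \left(1 - 9 \left|{\omega}\right|\right) e^{- 9 \left|{\omega}\right|}}{3}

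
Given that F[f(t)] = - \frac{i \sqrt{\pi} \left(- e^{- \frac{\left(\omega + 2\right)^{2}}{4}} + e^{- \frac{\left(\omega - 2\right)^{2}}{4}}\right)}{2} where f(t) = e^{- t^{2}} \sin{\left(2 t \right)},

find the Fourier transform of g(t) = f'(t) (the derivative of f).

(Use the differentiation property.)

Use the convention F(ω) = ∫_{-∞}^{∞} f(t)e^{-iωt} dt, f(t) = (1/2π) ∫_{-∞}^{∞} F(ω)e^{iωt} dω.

F[g](ω) = \frac{\sqrt{\pi} \omega \left(e^{2 \omega} - 1\right) e^{- \frac{\omega^{2}}{4} - \omega - 1}}{2}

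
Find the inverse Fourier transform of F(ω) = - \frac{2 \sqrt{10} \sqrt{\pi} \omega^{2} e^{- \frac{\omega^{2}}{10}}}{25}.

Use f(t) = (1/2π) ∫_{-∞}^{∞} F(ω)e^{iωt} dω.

f(t) = \left(10 t^{2} - 2\right) e^{- \frac{5 t^{2}}{2}}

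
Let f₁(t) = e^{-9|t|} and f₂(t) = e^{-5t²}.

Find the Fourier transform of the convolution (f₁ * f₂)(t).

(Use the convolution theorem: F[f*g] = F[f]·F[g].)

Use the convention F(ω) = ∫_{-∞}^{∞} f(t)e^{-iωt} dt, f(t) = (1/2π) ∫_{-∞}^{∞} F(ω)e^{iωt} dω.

F[f₁*f₂](ω) = \frac{18 \sqrt{5} \sqrt{\pi} e^{- \frac{\omega^{2}}{20}}}{5 \left(\omega^{2} + 81\right)}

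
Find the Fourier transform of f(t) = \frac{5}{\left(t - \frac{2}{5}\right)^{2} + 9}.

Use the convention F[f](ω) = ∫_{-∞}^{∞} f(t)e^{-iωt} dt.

F(ω) = \frac{5 \pi e^{- \frac{2 i \omega}{5} - 3 \left|{\omega}\right|}}{3}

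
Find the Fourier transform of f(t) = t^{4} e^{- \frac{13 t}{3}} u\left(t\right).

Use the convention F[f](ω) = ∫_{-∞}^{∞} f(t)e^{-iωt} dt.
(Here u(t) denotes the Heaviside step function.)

F(ω) = \frac{5832}{\left(3 i \omega + 13\right)^{5}}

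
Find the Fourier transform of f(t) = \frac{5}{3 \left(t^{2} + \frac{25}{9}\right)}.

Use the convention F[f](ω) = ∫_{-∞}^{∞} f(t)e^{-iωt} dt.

F(ω) = \pi e^{- \frac{5 \left|{\omega}\right|}{3}}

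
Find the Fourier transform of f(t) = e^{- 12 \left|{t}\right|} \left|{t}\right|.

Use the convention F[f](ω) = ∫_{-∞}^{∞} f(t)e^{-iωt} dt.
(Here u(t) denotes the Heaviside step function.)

F(ω) = \frac{2 \left(144 - \omega^{2}\right)}{\left(\omega^{2} + 144\right)^{2}}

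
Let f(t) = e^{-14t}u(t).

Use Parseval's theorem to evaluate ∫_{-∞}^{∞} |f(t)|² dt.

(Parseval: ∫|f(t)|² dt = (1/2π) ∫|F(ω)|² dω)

∫|f(t)|² dt = \frac{1}{28}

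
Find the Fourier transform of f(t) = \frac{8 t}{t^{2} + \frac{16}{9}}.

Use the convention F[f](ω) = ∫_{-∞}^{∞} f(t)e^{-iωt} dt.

F(ω) = - 8 i \pi e^{- \frac{4 \left|{\omega}\right|}{3}} \operatorname{sign}{\left(\omega \right)}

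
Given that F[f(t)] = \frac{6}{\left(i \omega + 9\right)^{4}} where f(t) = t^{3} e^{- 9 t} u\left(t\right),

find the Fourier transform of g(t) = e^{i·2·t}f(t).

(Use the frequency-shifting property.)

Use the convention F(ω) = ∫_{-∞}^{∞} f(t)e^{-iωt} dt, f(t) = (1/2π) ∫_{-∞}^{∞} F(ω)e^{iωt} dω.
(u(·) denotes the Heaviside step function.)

F[g](ω) = \frac{6}{\left(i \left(\omega - 2\right) + 9\right)^{4}}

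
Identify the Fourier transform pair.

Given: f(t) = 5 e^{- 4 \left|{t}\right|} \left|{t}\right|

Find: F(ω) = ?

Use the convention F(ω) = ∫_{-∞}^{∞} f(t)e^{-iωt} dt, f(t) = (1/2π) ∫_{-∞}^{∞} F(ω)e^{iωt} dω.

F(ω) = \frac{10 \left(16 - \omega^{2}\right)}{\left(\omega^{2} + 16\right)^{2}}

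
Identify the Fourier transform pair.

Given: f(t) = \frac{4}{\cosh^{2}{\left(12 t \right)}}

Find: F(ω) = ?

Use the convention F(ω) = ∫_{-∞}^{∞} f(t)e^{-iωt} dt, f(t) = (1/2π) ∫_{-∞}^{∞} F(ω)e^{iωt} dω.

F(ω) = \frac{\pi \omega}{36 \sinh{\left(\frac{\pi \omega}{24} \right)}}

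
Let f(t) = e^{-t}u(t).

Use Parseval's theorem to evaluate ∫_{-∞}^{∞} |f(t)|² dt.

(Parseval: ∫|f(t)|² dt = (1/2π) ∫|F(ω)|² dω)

∫|f(t)|² dt = \frac{1}{2}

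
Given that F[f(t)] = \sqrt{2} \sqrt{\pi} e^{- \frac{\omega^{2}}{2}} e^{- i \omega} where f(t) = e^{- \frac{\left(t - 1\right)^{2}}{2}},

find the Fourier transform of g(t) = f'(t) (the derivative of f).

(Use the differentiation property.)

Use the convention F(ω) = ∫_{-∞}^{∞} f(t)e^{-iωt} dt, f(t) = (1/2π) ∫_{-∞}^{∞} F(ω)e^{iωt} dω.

F[g](ω) = \sqrt{2} i \sqrt{\pi} \omega e^{- \omega \left(\frac{\omega}{2} + i\right)}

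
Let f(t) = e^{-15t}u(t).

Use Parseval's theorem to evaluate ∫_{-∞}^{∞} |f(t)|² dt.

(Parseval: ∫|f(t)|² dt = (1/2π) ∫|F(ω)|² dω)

∫|f(t)|² dt = \frac{1}{30}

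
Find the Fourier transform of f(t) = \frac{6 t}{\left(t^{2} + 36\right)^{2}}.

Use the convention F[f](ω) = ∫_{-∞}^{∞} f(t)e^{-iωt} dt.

F(ω) = - \frac{i \pi \omega e^{- 6 \left|{\omega}\right|}}{2}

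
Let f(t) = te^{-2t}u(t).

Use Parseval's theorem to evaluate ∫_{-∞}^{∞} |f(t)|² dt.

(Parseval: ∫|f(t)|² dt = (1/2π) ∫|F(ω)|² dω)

∫|f(t)|² dt = \frac{1}{32}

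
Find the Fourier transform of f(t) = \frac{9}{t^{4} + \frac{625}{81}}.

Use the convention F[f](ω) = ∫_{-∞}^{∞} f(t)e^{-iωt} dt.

F(ω) = \frac{243 \pi e^{- \frac{5 \sqrt{2} \left|{\omega}\right|}{6}} \sin{\left(\frac{5 \sqrt{2} \left|{\omega}\right|}{6} + \frac{\pi}{4} \right)}}{125}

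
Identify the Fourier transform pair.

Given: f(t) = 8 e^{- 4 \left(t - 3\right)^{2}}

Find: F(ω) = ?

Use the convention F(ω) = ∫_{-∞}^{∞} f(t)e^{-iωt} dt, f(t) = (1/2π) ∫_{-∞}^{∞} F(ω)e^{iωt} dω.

F(ω) = 4 \sqrt{\pi} e^{- \frac{\omega \left(\omega + 48 i\right)}{16}}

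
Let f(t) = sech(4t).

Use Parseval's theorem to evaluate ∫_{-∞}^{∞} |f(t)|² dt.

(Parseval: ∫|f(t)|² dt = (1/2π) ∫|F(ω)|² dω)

∫|f(t)|² dt = \frac{1}{2}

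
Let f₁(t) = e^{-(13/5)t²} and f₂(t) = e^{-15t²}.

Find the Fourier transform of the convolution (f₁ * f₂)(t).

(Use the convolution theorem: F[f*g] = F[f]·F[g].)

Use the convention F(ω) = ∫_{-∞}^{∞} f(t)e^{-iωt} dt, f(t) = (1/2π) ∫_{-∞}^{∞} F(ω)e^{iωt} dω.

F[f₁*f₂](ω) = \frac{\sqrt{39} \pi e^{- \frac{22 \omega^{2}}{195}}}{39}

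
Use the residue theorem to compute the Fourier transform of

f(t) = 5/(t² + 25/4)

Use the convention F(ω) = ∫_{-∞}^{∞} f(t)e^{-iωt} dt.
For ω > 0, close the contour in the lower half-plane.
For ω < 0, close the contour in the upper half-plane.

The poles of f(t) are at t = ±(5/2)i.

Let g(z) = f(z)e^{-iωz}; for large |z| the factor e^{-iωz} decays in the lower half-plane when ω > 0 and in the upper half-plane when ω < 0.

Case ω > 0 (lower half-plane, clockwise contour ⇒ F(ω) = -2πi·ΣRes):
  Res_{z = - \frac{5 i}{2}} g(z) = i e^{- \frac{5 \omega}{2}}
  F(ω) = -2πi·ΣRes = 2 \pi e^{- \frac{5 \omega}{2}}

Case ω < 0 (upper half-plane, counterclockwise contour ⇒ F(ω) = +2πi·ΣRes):
  Res_{z = \frac{5 i}{2}} g(z) = - i e^{\frac{5 \omega}{2}}
  F(ω) = 2πi·ΣRes = 2 \pi e^{\frac{5 \omega}{2}}

Both cases combine into a single formula in |ω|:

F(ω) = 2 \pi e^{- \frac{5 \left|{\omega}\right|}{2}}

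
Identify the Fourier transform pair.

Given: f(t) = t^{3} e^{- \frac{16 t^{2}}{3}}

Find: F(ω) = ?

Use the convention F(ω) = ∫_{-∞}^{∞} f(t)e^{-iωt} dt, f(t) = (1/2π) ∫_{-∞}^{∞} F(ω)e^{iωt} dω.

F(ω) = \frac{27 \sqrt{3} i \sqrt{\pi} \omega \left(\omega^{2} - 32\right) e^{- \frac{3 \omega^{2}}{64}}}{131072}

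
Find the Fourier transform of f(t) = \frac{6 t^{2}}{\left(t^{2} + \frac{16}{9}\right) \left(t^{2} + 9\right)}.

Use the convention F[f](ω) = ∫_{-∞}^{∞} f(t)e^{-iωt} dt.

F(ω) = \frac{162 \pi e^{- 3 \left|{\omega}\right|}}{65} - \frac{72 \pi e^{- \frac{4 \left|{\omega}\right|}{3}}}{65}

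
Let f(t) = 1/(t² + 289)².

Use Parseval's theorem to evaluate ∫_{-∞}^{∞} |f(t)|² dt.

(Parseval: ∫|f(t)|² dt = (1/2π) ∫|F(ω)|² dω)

∫|f(t)|² dt = \frac{5 \pi}{6565418768}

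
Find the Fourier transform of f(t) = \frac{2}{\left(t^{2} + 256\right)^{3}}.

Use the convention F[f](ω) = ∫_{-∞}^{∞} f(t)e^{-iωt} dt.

F(ω) = \frac{\pi \left(256 \omega^{2} + 48 \left|{\omega}\right| + 3\right) e^{- 16 \left|{\omega}\right|}}{4194304}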